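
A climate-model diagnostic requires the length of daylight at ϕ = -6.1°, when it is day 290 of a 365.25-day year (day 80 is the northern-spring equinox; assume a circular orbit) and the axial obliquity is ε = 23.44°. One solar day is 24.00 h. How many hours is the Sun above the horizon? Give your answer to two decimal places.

Solar longitude: L_s = 360° × (290 − 80)/365.25 = 206.982°.
sin δ = sin 23.44° × sin 206.982° = -0.18048, so δ = -10.398°.
cos h₀ = −tan ϕ · tan δ = −tan(-6.1°) × tan(-10.398°) = -0.0196, so h₀ = 1.5904 rad = 91.12°.
Daylight = 2h₀/(2π) × 24.00 h = (1.5904/π) × 24.00 = 12.15 h.

12.15 h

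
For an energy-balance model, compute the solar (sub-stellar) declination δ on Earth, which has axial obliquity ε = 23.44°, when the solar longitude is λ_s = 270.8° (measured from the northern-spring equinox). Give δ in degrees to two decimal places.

sin δ = sin ε · sin λ_s = sin 23.44° × sin 270.8° = -0.397750.
δ = arcsin(-0.397750) = -23.44°.

δ = -23.44°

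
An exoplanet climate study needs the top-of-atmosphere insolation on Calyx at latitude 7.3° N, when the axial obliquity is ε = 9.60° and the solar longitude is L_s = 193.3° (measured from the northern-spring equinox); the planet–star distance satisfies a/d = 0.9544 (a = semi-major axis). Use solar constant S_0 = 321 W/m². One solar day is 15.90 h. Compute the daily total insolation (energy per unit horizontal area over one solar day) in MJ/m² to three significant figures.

5.24 MJ/m²

Solar declination: sin δ = sin ε · sin L_s = sin 9.60° × sin 193.3° = -0.03837, so δ = -2.199°.
cos h₀ = −tan(+7.3°) tan(-2.199°) = 0.0049, h₀ = 1.5659 rad.
Bracket: h₀ sin ϕ sin δ + cos ϕ cos δ sin h₀ = 1.5659×0.12706×-0.03837 + 0.99189×0.99926×0.99999 = -0.007634 + 0.991146 = 0.983512.
Inverse-square distance factor (a/d)² = 0.9544² = 0.910879.
Q̄ = (S_0/π) × 0.910879 × [bracket] = (321/π) × 0.910879 × 0.983512 = 91.537 W/m².
Daily total = Q̄ × 15.90 h × 3600 s/h = 91.537 × 15.90 × 3600 / 10⁶ = 5.240 MJ/m².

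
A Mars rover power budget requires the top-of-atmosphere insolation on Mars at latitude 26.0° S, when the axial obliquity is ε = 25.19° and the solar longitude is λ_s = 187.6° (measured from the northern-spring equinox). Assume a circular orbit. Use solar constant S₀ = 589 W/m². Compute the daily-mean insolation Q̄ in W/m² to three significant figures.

Solar declination: sin δ = sin ε · sin λ_s = sin 25.19° × sin 187.6° = -0.05629, so δ = -3.227°.
cos H₀ = −tan(-26.0°) tan(-3.227°) = -0.0275, H₀ = 1.5983 rad.
Bracket: H₀ sin φ sin δ + cos φ cos δ sin H₀ = 1.5983×-0.43837×-0.05629 + 0.89879×0.99841×0.99962 = 0.039439 + 0.897020 = 0.936459.
Q̄ = (S₀/π) × [bracket] = (589/π) × 0.936459 = 175.6 W/m².

Q̄ ≈ 176 W/m²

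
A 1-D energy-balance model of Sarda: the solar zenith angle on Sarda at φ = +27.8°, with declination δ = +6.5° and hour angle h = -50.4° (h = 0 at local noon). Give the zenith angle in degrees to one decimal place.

θ_z = 52.2°

cos θ_z = sin φ sin δ + cos φ cos δ cos h = 0.052796 + 0.560229 = 0.613025.
θ_z = arccos(0.613025) = 52.2°.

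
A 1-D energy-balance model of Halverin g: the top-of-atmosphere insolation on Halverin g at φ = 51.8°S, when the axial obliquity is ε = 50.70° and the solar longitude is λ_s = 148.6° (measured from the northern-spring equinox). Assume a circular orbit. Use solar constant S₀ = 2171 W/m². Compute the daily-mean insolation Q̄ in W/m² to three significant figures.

Solar declination: sin δ = sin ε · sin λ_s = sin 50.70° × sin 148.6° = 0.40318, so δ = +23.777°.
cos H₀ = −tan(-51.8°) tan(+23.777°) = 0.5599, H₀ = 0.9766 rad.
Bracket: H₀ sin φ sin δ + cos φ cos δ sin H₀ = 0.9766×-0.78586×0.40318 + 0.61841×0.91512×0.82858 = -0.309429 + 0.468909 = 0.159480.
Q̄ = (S₀/π) × [bracket] = (2171/π) × 0.159480 = 110.2 W/m².

Q̄ ≈ 110 W/m²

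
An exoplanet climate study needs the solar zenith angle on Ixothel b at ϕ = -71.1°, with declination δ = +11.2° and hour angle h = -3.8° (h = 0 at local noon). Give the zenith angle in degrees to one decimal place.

θ_z = 82.3°

cos θ_z = sin ϕ sin δ + cos ϕ cos δ cos h = -0.183762 + 0.317050 = 0.133288.
θ_z = arccos(0.133288) = 82.3°.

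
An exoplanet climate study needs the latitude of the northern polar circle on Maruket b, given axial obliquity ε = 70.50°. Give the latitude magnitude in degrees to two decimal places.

The polar circle is the lowest latitude that experiences at least one full rotation of continuous daylight at the northern-summer solstice; it lies at |ϕ| = 90° − ε = 90° − 70.50° = 19.50°.

19.50°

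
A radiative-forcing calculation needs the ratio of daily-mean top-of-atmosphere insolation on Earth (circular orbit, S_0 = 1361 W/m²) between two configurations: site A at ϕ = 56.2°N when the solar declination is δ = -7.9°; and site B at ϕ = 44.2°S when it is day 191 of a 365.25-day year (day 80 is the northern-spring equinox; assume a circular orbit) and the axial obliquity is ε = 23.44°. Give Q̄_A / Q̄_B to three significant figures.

— Configuration A (ϕ=+56.2°):
cos h₀ = −tan(+56.2°) tan(-7.900°) = 0.2073, h₀ = 1.3620 rad.
Bracket: h₀ sin ϕ sin δ + cos ϕ cos δ sin h₀ = 1.3620×0.83098×-0.13744 + 0.55630×0.99051×0.97828 = -0.155554 + 0.539053 = 0.383499.
Q̄ = (S_0/π) × [bracket] = (1361/π) × 0.383499 = 166.14 W/m².
— Configuration B (ϕ=-44.2°):
Solar longitude: L_s = 360° × (191 − 80)/365.25 = 109.405°.
sin δ = sin 23.44° × sin 109.405° = 0.37519, so δ = +22.036°.
cos h₀ = −tan(-44.2°) tan(+22.036°) = 0.3936, h₀ = 1.1662 rad.
Bracket: h₀ sin ϕ sin δ + cos ϕ cos δ sin h₀ = 1.1662×-0.69717×0.37519 + 0.71691×0.92695×0.91928 = -0.305044 + 0.610898 = 0.305854.
Q̄ = (S_0/π) × [bracket] = (1361/π) × 0.305854 = 132.50 W/m².
Ratio Q̄_A / Q̄_B = 166.14 / 132.50 = 1.254.

Q̄_A / Q̄_B ≈ 1.25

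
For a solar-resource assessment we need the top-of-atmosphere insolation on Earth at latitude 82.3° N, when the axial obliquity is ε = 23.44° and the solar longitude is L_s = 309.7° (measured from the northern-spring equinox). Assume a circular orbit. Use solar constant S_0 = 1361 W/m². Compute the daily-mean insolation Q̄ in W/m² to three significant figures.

Solar declination: sin δ = sin ε · sin L_s = sin 23.44° × sin 309.7° = -0.30606, so δ = -17.822°.
cos h₀ = −tan(+82.3°) tan(-17.822°) = 2.3778 ≥ 1 ⇒ polar night, h₀ = 0 and Q̄ = 0.

Q̄ ≈ 0.00 W/m²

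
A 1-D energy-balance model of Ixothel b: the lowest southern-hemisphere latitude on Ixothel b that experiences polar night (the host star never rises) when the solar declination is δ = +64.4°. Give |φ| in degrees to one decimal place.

|φ| = 25.6°

Polar night requires cos H₀ = −tan φ tan δ ≥ 1, i.e. tan φ tan δ ≤ −1.
The boundary is |tan φ| · |tan δ| = 1, so |φ| = 90° − |δ| = 90° − 64.4° = 25.6° in the southern hemisphere.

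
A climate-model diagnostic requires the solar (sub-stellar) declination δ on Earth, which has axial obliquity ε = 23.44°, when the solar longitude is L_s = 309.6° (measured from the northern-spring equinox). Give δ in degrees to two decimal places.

sin δ = sin ε · sin L_s = sin 23.44° × sin 309.6° = -0.306501.
δ = arcsin(-0.306501) = -17.85°.

δ = -17.85°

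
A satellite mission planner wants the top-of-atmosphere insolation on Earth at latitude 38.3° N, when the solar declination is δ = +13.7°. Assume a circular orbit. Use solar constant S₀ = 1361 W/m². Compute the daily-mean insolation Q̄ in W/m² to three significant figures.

cos H₀ = −tan(+38.3°) tan(+13.700°) = -0.1925, H₀ = 1.7645 rad.
Bracket: H₀ sin φ sin δ + cos φ cos δ sin H₀ = 1.7645×0.61978×0.23684 + 0.78478×0.97155×0.98129 = 0.259009 + 0.748188 = 1.007197.
Q̄ = (S₀/π) × [bracket] = (1361/π) × 1.007197 = 436.3 W/m².

Q̄ ≈ 436 W/m²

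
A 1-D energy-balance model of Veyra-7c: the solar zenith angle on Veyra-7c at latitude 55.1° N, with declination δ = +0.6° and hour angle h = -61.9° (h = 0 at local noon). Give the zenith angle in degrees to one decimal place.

θ_z = 73.9°

cos θ_z = sin φ sin δ + cos φ cos δ cos h = 0.008588 + 0.269473 = 0.278061.
θ_z = arccos(0.278061) = 73.9°.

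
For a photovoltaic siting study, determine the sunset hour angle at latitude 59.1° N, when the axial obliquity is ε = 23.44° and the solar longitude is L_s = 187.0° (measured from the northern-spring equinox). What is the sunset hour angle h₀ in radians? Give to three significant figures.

h₀ = 1.49 rad

Solar declination: sin δ = sin ε · sin L_s = sin 23.44° × sin 187.0° = -0.04848, so δ = -2.779°.
cos h₀ = −tan ϕ · tan δ = −tan(+59.1°) × tan(-2.779°) = 0.0811, so h₀ = 1.4896 rad = 85.35°.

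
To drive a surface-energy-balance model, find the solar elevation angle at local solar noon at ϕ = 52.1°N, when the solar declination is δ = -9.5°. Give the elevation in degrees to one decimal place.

28.4°

At local noon the hour angle is zero, so the zenith angle equals |ϕ − δ| = |+52.1° − (-9.500°)| = 61.600°.
Elevation = 90° − 61.600° = 28.4°.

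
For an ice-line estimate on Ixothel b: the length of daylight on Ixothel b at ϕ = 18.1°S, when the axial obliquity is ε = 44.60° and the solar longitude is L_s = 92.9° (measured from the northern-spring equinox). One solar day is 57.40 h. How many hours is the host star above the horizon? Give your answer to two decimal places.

Solar declination: sin δ = sin ε · sin L_s = sin 44.60° × sin 92.9° = 0.70125, so δ = +44.528°.
cos h₀ = −tan ϕ · tan δ = −tan(-18.1°) × tan(+44.528°) = 0.3215, so h₀ = 1.2435 rad = 71.25°.
Daylight = 2h₀/(2π) × 57.40 h = (1.2435/π) × 57.40 = 22.72 h.

22.72 h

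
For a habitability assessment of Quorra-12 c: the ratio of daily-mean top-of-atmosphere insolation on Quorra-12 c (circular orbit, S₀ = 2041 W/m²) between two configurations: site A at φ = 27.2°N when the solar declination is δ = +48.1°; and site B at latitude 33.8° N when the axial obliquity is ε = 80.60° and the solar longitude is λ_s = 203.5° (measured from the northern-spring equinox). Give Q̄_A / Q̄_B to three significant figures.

Q̄_A / Q̄_B ≈ 2.72

— Configuration A (φ=+27.2°):
cos H₀ = −tan(+27.2°) tan(+48.100°) = -0.5728, H₀ = 2.1807 rad.
Bracket: H₀ sin φ sin δ + cos φ cos δ sin H₀ = 2.1807×0.45710×0.74431 + 0.88942×0.66783×0.81971 = 0.741927 + 0.486892 = 1.228819.
Q̄ = (S₀/π) × [bracket] = (2041/π) × 1.228819 = 798.33 W/m².
— Configuration B (φ=+33.8°):
Solar declination: sin δ = sin ε · sin λ_s = sin 80.60° × sin 203.5° = -0.39339, so δ = -23.166°.
cos H₀ = −tan(+33.8°) tan(-23.166°) = 0.2865, H₀ = 1.2803 rad.
Bracket: H₀ sin φ sin δ + cos φ cos δ sin H₀ = 1.2803×0.55630×-0.39339 + 0.83098×0.91937×0.95809 = -0.280185 + 0.731960 = 0.451775.
Q̄ = (S₀/π) × [bracket] = (2041/π) × 0.451775 = 293.50 W/m².
Ratio Q̄_A / Q̄_B = 798.33 / 293.50 = 2.720.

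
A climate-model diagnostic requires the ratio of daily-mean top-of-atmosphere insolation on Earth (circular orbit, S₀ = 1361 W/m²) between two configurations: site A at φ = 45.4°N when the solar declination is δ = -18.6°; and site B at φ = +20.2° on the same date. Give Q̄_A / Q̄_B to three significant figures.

Q̄_A / Q̄_B ≈ 0.481

— Configuration A (φ=+45.4°):
cos H₀ = −tan(+45.4°) tan(-18.600°) = 0.3413, H₀ = 1.2225 rad.
Bracket: H₀ sin φ sin δ + cos φ cos δ sin H₀ = 1.2225×0.71203×-0.31896 + 0.70215×0.94777×0.93997 = -0.277641 + 0.625528 = 0.347887.
Q̄ = (S₀/π) × [bracket] = (1361/π) × 0.347887 = 150.71 W/m².
— Configuration B (φ=+20.2°):
cos H₀ = −tan(+20.2°) tan(-18.600°) = 0.1238, H₀ = 1.4467 rad.
Bracket: H₀ sin φ sin δ + cos φ cos δ sin H₀ = 1.4467×0.34530×-0.31896 + 0.93849×0.94777×0.99230 = -0.159335 + 0.882624 = 0.723289.
Q̄ = (S₀/π) × [bracket] = (1361/π) × 0.723289 = 313.34 W/m².
Ratio Q̄_A / Q̄_B = 150.71 / 313.34 = 0.4810.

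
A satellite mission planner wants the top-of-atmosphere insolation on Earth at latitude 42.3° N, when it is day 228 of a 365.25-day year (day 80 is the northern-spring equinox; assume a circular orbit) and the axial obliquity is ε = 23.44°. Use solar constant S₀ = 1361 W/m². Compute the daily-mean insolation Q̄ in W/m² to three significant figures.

Q̄ ≈ 421 W/m²

Solar longitude: λ_s = 360° × (228 − 80)/365.25 = 145.873°.
sin δ = sin 23.44° × sin 145.873° = 0.22317, so δ = +12.895°.
cos H₀ = −tan(+42.3°) tan(+12.895°) = -0.2083, H₀ = 1.7807 rad.
Bracket: H₀ sin φ sin δ + cos φ cos δ sin H₀ = 1.7807×0.67301×0.22317 + 0.73963×0.97478×0.97806 = 0.267453 + 0.705158 = 0.972611.
Q̄ = (S₀/π) × [bracket] = (1361/π) × 0.972611 = 421.4 W/m².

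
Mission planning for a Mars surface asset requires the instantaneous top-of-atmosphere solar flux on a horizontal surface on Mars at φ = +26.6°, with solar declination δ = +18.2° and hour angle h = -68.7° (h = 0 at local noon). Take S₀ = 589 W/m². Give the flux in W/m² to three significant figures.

cos θ_z = sin φ sin δ + cos φ cos δ cos h = 0.139851 + 0.308553 = 0.448404.
Flux = S₀ · cos θ_z = 589 × 0.448404 = 264.1 W/m².

264 W/m²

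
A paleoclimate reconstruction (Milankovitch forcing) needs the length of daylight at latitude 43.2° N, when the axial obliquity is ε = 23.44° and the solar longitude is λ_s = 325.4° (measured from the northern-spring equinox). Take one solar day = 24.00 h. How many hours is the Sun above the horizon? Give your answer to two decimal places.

10.32 h

Solar declination: sin δ = sin ε · sin λ_s = sin 23.44° × sin 325.4° = -0.22588, so δ = -13.055°.
cos H₀ = −tan φ · tan δ = −tan(+43.2°) × tan(-13.055°) = 0.2177, so H₀ = 1.3513 rad = 77.42°.
Daylight = 2H₀/(2π) × 24.00 h = (1.3513/π) × 24.00 = 10.32 h.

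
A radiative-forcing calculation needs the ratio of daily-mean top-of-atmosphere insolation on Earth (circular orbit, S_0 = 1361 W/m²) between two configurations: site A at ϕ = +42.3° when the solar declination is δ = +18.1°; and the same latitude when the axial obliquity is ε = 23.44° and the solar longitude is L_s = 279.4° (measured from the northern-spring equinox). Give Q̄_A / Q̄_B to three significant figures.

Q̄_A / Q̄_B ≈ 3.35

— Configuration A (ϕ=+42.3°):
cos h₀ = −tan(+42.3°) tan(+18.100°) = -0.2974, h₀ = 1.8728 rad.
Bracket: h₀ sin ϕ sin δ + cos ϕ cos δ sin h₀ = 1.8728×0.67301×0.31068 + 0.73963×0.95052×0.95475 = 0.391585 + 0.671221 = 1.062806.
Q̄ = (S_0/π) × [bracket] = (1361/π) × 1.062806 = 460.43 W/m².
— Configuration B (ϕ=+42.3°):
Solar declination: sin δ = sin ε · sin L_s = sin 23.44° × sin 279.4° = -0.39245, so δ = -23.107°.
cos h₀ = −tan(+42.3°) tan(-23.107°) = 0.3882, h₀ = 1.1721 rad.
Bracket: h₀ sin ϕ sin δ + cos ϕ cos δ sin h₀ = 1.1721×0.67301×-0.39245 + 0.73963×0.91977×0.92156 = -0.309578 + 0.626928 = 0.317350.
Q̄ = (S_0/π) × [bracket] = (1361/π) × 0.317350 = 137.48 W/m².
Ratio Q̄_A / Q̄_B = 460.43 / 137.48 = 3.349.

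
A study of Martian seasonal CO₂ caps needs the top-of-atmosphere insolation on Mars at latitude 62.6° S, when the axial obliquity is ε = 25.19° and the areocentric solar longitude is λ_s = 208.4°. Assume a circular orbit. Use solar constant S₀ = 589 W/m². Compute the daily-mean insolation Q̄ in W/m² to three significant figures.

sin δ = sin 25.19° × sin 208.4° = -0.20244, so δ = -11.679°.
cos H₀ = −tan(-62.6°) tan(-11.679°) = -0.3988, H₀ = 1.9810 rad.
Bracket: H₀ sin φ sin δ + cos φ cos δ sin H₀ = 1.9810×-0.88782×-0.20244 + 0.46020×0.97930×0.91704 = 0.356046 + 0.413286 = 0.769332.
Q̄ = (S₀/π) × [bracket] = (589/π) × 0.769332 = 144.2 W/m².

Q̄ ≈ 144 W/m²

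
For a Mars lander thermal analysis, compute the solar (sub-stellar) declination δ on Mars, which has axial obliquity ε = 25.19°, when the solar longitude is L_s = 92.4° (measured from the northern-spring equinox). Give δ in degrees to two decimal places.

δ = +25.17°

sin δ = sin ε · sin L_s = sin 25.19° × sin 92.4° = 0.425248.
δ = arcsin(0.425248) = +25.17°.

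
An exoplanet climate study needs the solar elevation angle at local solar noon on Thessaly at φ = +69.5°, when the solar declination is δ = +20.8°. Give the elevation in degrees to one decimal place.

At local noon the hour angle is zero, so the zenith angle equals |φ − δ| = |+69.5° − (+20.800°)| = 48.700°.
Elevation = 90° − 48.700° = 41.3°.

41.3°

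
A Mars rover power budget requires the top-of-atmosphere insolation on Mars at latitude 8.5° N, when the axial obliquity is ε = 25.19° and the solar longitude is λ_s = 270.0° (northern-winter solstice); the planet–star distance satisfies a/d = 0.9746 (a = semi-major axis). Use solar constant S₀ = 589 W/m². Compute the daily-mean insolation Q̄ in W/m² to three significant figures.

Q̄ ≈ 142 W/m²

Solar declination: sin δ = sin ε · sin λ_s = sin 25.19° × sin 270.0° = -0.42562, so δ = -25.190°.
cos H₀ = −tan(+8.5°) tan(-25.190°) = 0.0703, H₀ = 1.5004 rad.
Bracket: H₀ sin φ sin δ + cos φ cos δ sin H₀ = 1.5004×0.14781×-0.42562 + 0.98902×0.90490×0.99753 = -0.094392 + 0.892754 = 0.798362.
Inverse-square distance factor (a/d)² = 0.9746² = 0.949845.
Q̄ = (S₀/π) × 0.949845 × [bracket] = (589/π) × 0.949845 × 0.798362 = 142.2 W/m².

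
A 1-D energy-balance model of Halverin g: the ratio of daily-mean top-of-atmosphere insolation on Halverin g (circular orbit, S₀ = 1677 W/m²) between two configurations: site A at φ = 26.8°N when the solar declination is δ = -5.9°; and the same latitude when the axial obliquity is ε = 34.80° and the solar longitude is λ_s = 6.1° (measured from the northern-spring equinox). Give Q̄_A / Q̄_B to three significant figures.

Q̄_A / Q̄_B ≈ 0.874

— Configuration A (φ=+26.8°):
cos H₀ = −tan(+26.8°) tan(-5.900°) = 0.0522, H₀ = 1.5186 rad.
Bracket: H₀ sin φ sin δ + cos φ cos δ sin H₀ = 1.5186×0.45088×-0.10279 + 0.89259×0.99470×0.99864 = -0.070381 + 0.886652 = 0.816271.
Q̄ = (S₀/π) × [bracket] = (1677/π) × 0.816271 = 435.73 W/m².
— Configuration B (φ=+26.8°):
Solar declination: sin δ = sin ε · sin λ_s = sin 34.80° × sin 6.1° = 0.06065, so δ = +3.477°.
cos H₀ = −tan(+26.8°) tan(+3.477°) = -0.0307, H₀ = 1.6015 rad.
Bracket: H₀ sin φ sin δ + cos φ cos δ sin H₀ = 1.6015×0.45088×0.06065 + 0.89259×0.99816×0.99953 = 0.043794 + 0.890529 = 0.934323.
Q̄ = (S₀/π) × [bracket] = (1677/π) × 0.934323 = 498.75 W/m².
Ratio Q̄_A / Q̄_B = 435.73 / 498.75 = 0.8736.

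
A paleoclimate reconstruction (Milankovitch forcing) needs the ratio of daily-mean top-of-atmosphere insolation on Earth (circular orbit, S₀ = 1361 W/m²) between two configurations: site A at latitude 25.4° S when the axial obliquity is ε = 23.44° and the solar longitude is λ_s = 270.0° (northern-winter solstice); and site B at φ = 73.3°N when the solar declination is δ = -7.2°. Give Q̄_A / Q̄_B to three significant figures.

Q̄_A / Q̄_B ≈ 9.12

— Configuration A (φ=-25.4°):
Solar declination: sin δ = sin ε · sin λ_s = sin 23.44° × sin 270.0° = -0.39779, so δ = -23.440°.
cos H₀ = −tan(-25.4°) tan(-23.440°) = -0.2059, H₀ = 1.7782 rad.
Bracket: H₀ sin φ sin δ + cos φ cos δ sin H₀ = 1.7782×-0.42894×-0.39779 + 0.90334×0.91748×0.97858 = 0.303411 + 0.811044 = 1.114455.
Q̄ = (S₀/π) × [bracket] = (1361/π) × 1.114455 = 482.80 W/m².
— Configuration B (φ=+73.3°):
cos H₀ = −tan(+73.3°) tan(-7.200°) = 0.4211, H₀ = 1.1362 rad.
Bracket: H₀ sin φ sin δ + cos φ cos δ sin H₀ = 1.1362×0.95782×-0.12533 + 0.28736×0.99211×0.90702 = -0.136394 + 0.258585 = 0.122191.
Q̄ = (S₀/π) × [bracket] = (1361/π) × 0.122191 = 52.936 W/m².
Ratio Q̄_A / Q̄_B = 482.80 / 52.936 = 9.120.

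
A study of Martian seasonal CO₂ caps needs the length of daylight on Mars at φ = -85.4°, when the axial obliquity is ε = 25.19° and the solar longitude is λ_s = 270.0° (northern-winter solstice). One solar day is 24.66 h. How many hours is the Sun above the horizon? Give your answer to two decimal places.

24.66 h

Solar declination: sin δ = sin ε · sin λ_s = sin 25.19° × sin 270.0° = -0.42562, so δ = -25.190°.
Sunrise equation: cos H₀ = −tan φ · tan δ = -5.8459 ≤ −1, so the Sun never sets (polar day) and H₀ = π.
Daylight = 2H₀/(2π) × 24.66 h = (3.1416/π) × 24.66 = 24.66 h.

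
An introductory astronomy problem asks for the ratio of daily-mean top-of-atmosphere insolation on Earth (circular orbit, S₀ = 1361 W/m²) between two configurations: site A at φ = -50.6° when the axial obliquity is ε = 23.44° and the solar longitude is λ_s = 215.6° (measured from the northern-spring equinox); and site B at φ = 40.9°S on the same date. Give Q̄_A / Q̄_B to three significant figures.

Q̄_A / Q̄_B ≈ 0.935

— Configuration A (φ=-50.6°):
Solar declination: sin δ = sin ε · sin λ_s = sin 23.44° × sin 215.6° = -0.23156, so δ = -13.389°.
cos H₀ = −tan(-50.6°) tan(-13.389°) = -0.2898, H₀ = 1.8648 rad.
Bracket: H₀ sin φ sin δ + cos φ cos δ sin H₀ = 1.8648×-0.77273×-0.23156 + 0.63473×0.97282×0.95709 = 0.333675 + 0.590982 = 0.924657.
Q̄ = (S₀/π) × [bracket] = (1361/π) × 0.924657 = 400.58 W/m².
— Configuration B (φ=-40.9°):
cos H₀ = −tan(-40.9°) tan(-13.389°) = -0.2062, H₀ = 1.7785 rad.
Bracket: H₀ sin φ sin δ + cos φ cos δ sin H₀ = 1.7785×-0.65474×-0.23156 + 0.75585×0.97282×0.97851 = 0.269641 + 0.719504 = 0.989145.
Q̄ = (S₀/π) × [bracket] = (1361/π) × 0.989145 = 428.52 W/m².
Ratio Q̄_A / Q̄_B = 400.58 / 428.52 = 0.9348.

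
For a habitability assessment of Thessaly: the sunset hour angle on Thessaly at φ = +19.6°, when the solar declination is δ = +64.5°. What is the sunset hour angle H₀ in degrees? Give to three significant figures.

H₀ = 138°

cos H₀ = −tan φ · tan δ = −tan(+19.6°) × tan(+64.500°) = -0.7465, so H₀ = 2.4137 rad = 138.29°.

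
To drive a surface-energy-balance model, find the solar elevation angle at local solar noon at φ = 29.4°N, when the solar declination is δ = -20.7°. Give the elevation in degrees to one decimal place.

39.9°

At local noon the hour angle is zero, so the zenith angle equals |φ − δ| = |+29.4° − (-20.700°)| = 50.100°.
Elevation = 90° − 50.100° = 39.9°.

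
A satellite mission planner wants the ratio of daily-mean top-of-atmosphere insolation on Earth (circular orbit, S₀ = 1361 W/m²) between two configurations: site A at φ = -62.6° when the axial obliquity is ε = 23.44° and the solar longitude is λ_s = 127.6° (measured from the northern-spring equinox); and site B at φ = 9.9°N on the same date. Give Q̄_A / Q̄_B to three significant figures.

Q̄_A / Q̄_B ≈ 0.0885

— Configuration A (φ=-62.6°):
Solar declination: sin δ = sin ε · sin λ_s = sin 23.44° × sin 127.6° = 0.31516, so δ = +18.371°.
cos H₀ = −tan(-62.6°) tan(+18.371°) = 0.6407, H₀ = 0.8754 rad.
Bracket: H₀ sin φ sin δ + cos φ cos δ sin H₀ = 0.8754×-0.88782×0.31516 + 0.46020×0.94904×0.76782 = -0.244942 + 0.335344 = 0.090402.
Q̄ = (S₀/π) × [bracket] = (1361/π) × 0.090402 = 39.164 W/m².
— Configuration B (φ=+9.9°):
cos H₀ = −tan(+9.9°) tan(+18.371°) = -0.0580, H₀ = 1.6288 rad.
Bracket: H₀ sin φ sin δ + cos φ cos δ sin H₀ = 1.6288×0.17193×0.31516 + 0.98511×0.94904×0.99832 = 0.088257 + 0.933338 = 1.021595.
Q̄ = (S₀/π) × [bracket] = (1361/π) × 1.021595 = 442.58 W/m².
Ratio Q̄_A / Q̄_B = 39.164 / 442.58 = 0.08849.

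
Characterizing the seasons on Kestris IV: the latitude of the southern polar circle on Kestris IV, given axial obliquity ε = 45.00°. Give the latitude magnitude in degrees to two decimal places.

The polar circle is the lowest latitude that experiences at least one full rotation of continuous darkness at the northern-summer solstice; it lies at |ϕ| = 90° − ε = 90° − 45.00° = 45.00°.

45.00°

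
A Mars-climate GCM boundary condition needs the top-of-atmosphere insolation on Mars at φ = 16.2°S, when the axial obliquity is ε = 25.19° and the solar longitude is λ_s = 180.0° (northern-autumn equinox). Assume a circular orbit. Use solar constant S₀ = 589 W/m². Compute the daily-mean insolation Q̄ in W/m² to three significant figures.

Solar declination: sin δ = sin ε · sin λ_s = sin 25.19° × sin 180.0° = 0.00000, so δ = +0.000°.
cos H₀ = −tan(-16.2°) tan(+0.000°) = 0.0000, H₀ = 1.5708 rad.
Bracket: H₀ sin φ sin δ + cos φ cos δ sin H₀ = 1.5708×-0.27899×0.00000 + 0.96029×1.00000×1.00000 = -0.000000 + 0.960290 = 0.960290.
Q̄ = (S₀/π) × [bracket] = (589/π) × 0.960290 = 180.0 W/m².

Q̄ ≈ 180 W/m²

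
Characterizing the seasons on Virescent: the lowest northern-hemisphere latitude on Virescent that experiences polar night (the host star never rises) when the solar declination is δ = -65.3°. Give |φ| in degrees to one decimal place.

Polar night requires cos H₀ = −tan φ tan δ ≥ 1, i.e. tan φ tan δ ≤ −1.
The boundary is |tan φ| · |tan δ| = 1, so |φ| = 90° − |δ| = 90° − 65.3° = 24.7° in the northern hemisphere.

|φ| = 24.7°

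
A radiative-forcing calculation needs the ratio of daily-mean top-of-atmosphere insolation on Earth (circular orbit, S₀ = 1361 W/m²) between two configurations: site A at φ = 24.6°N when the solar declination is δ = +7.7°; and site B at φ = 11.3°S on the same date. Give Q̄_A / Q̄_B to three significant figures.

Q̄_A / Q̄_B ≈ 1.06

— Configuration A (φ=+24.6°):
cos H₀ = −tan(+24.6°) tan(+7.700°) = -0.0619, H₀ = 1.6327 rad.
Bracket: H₀ sin φ sin δ + cos φ cos δ sin H₀ = 1.6327×0.41628×0.13399 + 0.90924×0.99098×0.99808 = 0.091068 + 0.899309 = 0.990377.
Q̄ = (S₀/π) × [bracket] = (1361/π) × 0.990377 = 429.05 W/m².
— Configuration B (φ=-11.3°):
cos H₀ = −tan(-11.3°) tan(+7.700°) = 0.0270, H₀ = 1.5438 rad.
Bracket: H₀ sin φ sin δ + cos φ cos δ sin H₀ = 1.5438×-0.19595×0.13399 + 0.98061×0.99098×0.99963 = -0.040533 + 0.971405 = 0.930872.
Q̄ = (S₀/π) × [bracket] = (1361/π) × 0.930872 = 403.27 W/m².
Ratio Q̄_A / Q̄_B = 429.05 / 403.27 = 1.064.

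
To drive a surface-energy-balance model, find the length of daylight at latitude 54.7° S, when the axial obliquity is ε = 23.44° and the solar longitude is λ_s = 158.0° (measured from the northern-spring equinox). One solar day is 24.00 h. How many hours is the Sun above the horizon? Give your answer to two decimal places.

Solar declination: sin δ = sin ε · sin λ_s = sin 23.44° × sin 158.0° = 0.14901, so δ = +8.570°.
cos H₀ = −tan φ · tan δ = −tan(-54.7°) × tan(+8.570°) = 0.2128, so H₀ = 1.3563 rad = 77.71°.
Daylight = 2H₀/(2π) × 24.00 h = (1.3563/π) × 24.00 = 10.36 h.

10.36 h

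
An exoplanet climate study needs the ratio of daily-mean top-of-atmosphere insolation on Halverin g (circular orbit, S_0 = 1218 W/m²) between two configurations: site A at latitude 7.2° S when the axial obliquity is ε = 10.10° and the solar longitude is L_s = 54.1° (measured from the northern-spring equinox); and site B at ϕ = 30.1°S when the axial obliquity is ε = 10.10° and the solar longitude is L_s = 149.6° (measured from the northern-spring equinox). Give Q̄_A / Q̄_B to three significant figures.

— Configuration A (ϕ=-7.2°):
Solar declination: sin δ = sin ε · sin L_s = sin 10.10° × sin 54.1° = 0.14205, so δ = +8.167°.
cos h₀ = −tan(-7.2°) tan(+8.167°) = 0.0181, h₀ = 1.5527 rad.
Bracket: h₀ sin ϕ sin δ + cos ϕ cos δ sin h₀ = 1.5527×-0.12533×0.14205 + 0.99211×0.98986×0.99984 = -0.027643 + 0.981893 = 0.954250.
Q̄ = (S_0/π) × [bracket] = (1218/π) × 0.954250 = 369.96 W/m².
— Configuration B (ϕ=-30.1°):
Solar declination: sin δ = sin ε · sin L_s = sin 10.10° × sin 149.6° = 0.08874, so δ = +5.091°.
cos h₀ = −tan(-30.1°) tan(+5.091°) = 0.0516, h₀ = 1.5191 rad.
Bracket: h₀ sin ϕ sin δ + cos ϕ cos δ sin h₀ = 1.5191×-0.50151×0.08874 + 0.86515×0.99605×0.99867 = -0.067606 + 0.860587 = 0.792981.
Q̄ = (S_0/π) × [bracket] = (1218/π) × 0.792981 = 307.44 W/m².
Ratio Q̄_A / Q̄_B = 369.96 / 307.44 = 1.203.

Q̄_A / Q̄_B ≈ 1.20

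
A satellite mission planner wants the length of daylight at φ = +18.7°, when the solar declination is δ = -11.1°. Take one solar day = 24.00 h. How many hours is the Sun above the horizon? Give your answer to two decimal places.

11.49 h

cos H₀ = −tan φ · tan δ = −tan(+18.7°) × tan(-11.100°) = 0.0664, so H₀ = 1.5043 rad = 86.19°.
Daylight = 2H₀/(2π) × 24.00 h = (1.5043/π) × 24.00 = 11.49 h.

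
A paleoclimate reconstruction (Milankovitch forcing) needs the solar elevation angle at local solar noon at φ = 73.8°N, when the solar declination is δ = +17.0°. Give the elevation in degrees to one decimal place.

At local noon the hour angle is zero, so the zenith angle equals |φ − δ| = |+73.8° − (+17.000°)| = 56.800°.
Elevation = 90° − 56.800° = 33.2°.

33.2°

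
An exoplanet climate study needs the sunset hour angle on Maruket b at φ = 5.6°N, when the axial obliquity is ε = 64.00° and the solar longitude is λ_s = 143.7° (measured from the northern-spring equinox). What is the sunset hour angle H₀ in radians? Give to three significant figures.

Solar declination: sin δ = sin ε · sin λ_s = sin 64.00° × sin 143.7° = 0.53210, so δ = +32.147°.
cos H₀ = −tan φ · tan δ = −tan(+5.6°) × tan(+32.147°) = -0.0616, so H₀ = 1.6325 rad = 93.53°.

H₀ = 1.63 rad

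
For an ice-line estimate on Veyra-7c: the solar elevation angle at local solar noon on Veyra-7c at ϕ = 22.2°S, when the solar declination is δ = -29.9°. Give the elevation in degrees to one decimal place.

At local noon the hour angle is zero, so the zenith angle equals |ϕ − δ| = |-22.2° − (-29.900°)| = 7.700°.
Elevation = 90° − 7.700° = 82.3°.

82.3°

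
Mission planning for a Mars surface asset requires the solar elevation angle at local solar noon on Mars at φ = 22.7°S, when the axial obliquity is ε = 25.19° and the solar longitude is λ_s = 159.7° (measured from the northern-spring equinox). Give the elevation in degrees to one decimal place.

58.8°

Solar declination: sin δ = sin ε · sin λ_s = sin 25.19° × sin 159.7° = 0.14766, so δ = +8.492°.
At local noon the hour angle is zero, so the zenith angle equals |φ − δ| = |-22.7° − (+8.492°)| = 31.192°.
Elevation = 90° − 31.192° = 58.8°.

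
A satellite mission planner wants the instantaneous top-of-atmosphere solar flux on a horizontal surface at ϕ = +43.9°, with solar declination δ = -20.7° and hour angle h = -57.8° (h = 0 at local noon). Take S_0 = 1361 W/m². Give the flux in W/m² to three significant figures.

cos θ_z = sin ϕ sin δ + cos ϕ cos δ cos h = -0.245100 + 0.359177 = 0.114077.
Flux = S_0 · cos θ_z = 1361 × 0.114077 = 155.3 W/m².

155 W/m²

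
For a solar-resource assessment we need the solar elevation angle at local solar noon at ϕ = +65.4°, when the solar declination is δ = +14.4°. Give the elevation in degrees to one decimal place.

At local noon the hour angle is zero, so the zenith angle equals |ϕ − δ| = |+65.4° − (+14.400°)| = 51.000°.
Elevation = 90° − 51.000° = 39.0°.

39.0°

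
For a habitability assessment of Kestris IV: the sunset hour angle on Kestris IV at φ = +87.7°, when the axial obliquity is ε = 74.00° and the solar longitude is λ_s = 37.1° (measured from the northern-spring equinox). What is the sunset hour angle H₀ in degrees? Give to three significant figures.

H₀ = 180°

Solar declination: sin δ = sin ε · sin λ_s = sin 74.00° × sin 37.1° = 0.57984, so δ = +35.439°.
Sunrise equation: cos H₀ = −tan φ · tan δ = -17.7197 ≤ −1, so the host star never sets (polar day) and H₀ = π.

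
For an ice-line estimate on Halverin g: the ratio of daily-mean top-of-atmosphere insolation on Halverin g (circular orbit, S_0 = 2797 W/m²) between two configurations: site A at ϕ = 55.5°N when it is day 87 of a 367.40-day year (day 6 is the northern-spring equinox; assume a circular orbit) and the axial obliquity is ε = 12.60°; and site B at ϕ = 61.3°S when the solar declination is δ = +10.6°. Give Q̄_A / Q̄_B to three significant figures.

— Configuration A (ϕ=+55.5°):
Solar longitude: L_s = 360° × (87 − 6)/367.40 = 79.369°.
sin δ = sin 12.60° × sin 79.369° = 0.21440, so δ = +12.380°.
cos h₀ = −tan(+55.5°) tan(+12.380°) = -0.3194, h₀ = 1.8959 rad.
Bracket: h₀ sin ϕ sin δ + cos ϕ cos δ sin h₀ = 1.8959×0.82413×0.21440 + 0.56641×0.97675×0.94763 = 0.334993 + 0.524268 = 0.859261.
Q̄ = (S_0/π) × [bracket] = (2797/π) × 0.859261 = 765.01 W/m².
— Configuration B (ϕ=-61.3°):
cos h₀ = −tan(-61.3°) tan(+10.600°) = 0.3418, h₀ = 1.2219 rad.
Bracket: h₀ sin ϕ sin δ + cos ϕ cos δ sin h₀ = 1.2219×-0.87715×0.18395 + 0.48022×0.98294×0.93976 = -0.197156 + 0.443593 = 0.246437.
Q̄ = (S_0/π) × [bracket] = (2797/π) × 0.246437 = 219.41 W/m².
Ratio Q̄_A / Q̄_B = 765.01 / 219.41 = 3.487.

Q̄_A / Q̄_B ≈ 3.49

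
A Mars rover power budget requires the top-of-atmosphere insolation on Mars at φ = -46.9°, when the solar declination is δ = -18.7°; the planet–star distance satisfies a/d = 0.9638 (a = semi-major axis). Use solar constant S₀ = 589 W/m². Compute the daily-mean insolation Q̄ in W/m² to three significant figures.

cos H₀ = −tan(-46.9°) tan(-18.700°) = -0.3617, H₀ = 1.9409 rad.
Bracket: H₀ sin φ sin δ + cos φ cos δ sin H₀ = 1.9409×-0.73016×-0.32061 + 0.68327×0.94721×0.93229 = 0.454358 + 0.603378 = 1.057736.
Inverse-square distance factor (a/d)² = 0.9638² = 0.928910.
Q̄ = (S₀/π) × 0.928910 × [bracket] = (589/π) × 0.928910 × 1.057736 = 184.2 W/m².

Q̄ ≈ 184 W/m²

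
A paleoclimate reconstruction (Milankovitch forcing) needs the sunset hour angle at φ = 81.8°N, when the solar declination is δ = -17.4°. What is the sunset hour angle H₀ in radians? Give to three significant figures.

cos H₀ = −tan φ · tan δ = 2.1747 ≥ 1, so the Sun never rises (polar night) and H₀ = 0.

H₀ = 0.00 rad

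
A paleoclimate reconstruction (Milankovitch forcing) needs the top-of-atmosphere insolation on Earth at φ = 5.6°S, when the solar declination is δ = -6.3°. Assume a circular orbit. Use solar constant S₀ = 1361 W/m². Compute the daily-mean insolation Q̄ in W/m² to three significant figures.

Q̄ ≈ 436 W/m²

cos H₀ = −tan(-5.6°) tan(-6.300°) = -0.0108, H₀ = 1.5816 rad.
Bracket: H₀ sin φ sin δ + cos φ cos δ sin H₀ = 1.5816×-0.09758×-0.10973 + 0.99523×0.99396×0.99994 = 0.016935 + 0.989159 = 1.006094.
Q̄ = (S₀/π) × [bracket] = (1361/π) × 1.006094 = 435.9 W/m².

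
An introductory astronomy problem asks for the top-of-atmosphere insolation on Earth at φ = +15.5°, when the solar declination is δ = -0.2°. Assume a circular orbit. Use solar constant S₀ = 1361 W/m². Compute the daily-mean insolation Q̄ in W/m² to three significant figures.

Q̄ ≈ 417 W/m²

cos H₀ = −tan(+15.5°) tan(-0.200°) = 0.0010, H₀ = 1.5698 rad.
Bracket: H₀ sin φ sin δ + cos φ cos δ sin H₀ = 1.5698×0.26724×-0.00349 + 0.96363×0.99999×1.00000 = -0.001464 + 0.963620 = 0.962156.
Q̄ = (S₀/π) × [bracket] = (1361/π) × 0.962156 = 416.8 W/m².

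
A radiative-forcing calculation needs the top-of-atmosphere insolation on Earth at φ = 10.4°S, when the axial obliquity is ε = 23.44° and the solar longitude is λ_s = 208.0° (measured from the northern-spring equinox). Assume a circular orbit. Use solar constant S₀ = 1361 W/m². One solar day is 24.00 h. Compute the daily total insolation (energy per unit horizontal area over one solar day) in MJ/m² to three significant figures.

38.2 MJ/m²

Solar declination: sin δ = sin ε · sin λ_s = sin 23.44° × sin 208.0° = -0.18675, so δ = -10.763°.
cos H₀ = −tan(-10.4°) tan(-10.763°) = -0.0349, H₀ = 1.6057 rad.
Bracket: H₀ sin φ sin δ + cos φ cos δ sin H₀ = 1.6057×-0.18052×-0.18675 + 0.98357×0.98241×0.99939 = 0.054132 + 0.965680 = 1.019812.
Q̄ = (S₀/π) × [bracket] = (1361/π) × 1.019812 = 441.80 W/m².
Daily total = Q̄ × 24.00 h × 3600 s/h = 441.80 × 24.00 × 3600 / 10⁶ = 38.17 MJ/m².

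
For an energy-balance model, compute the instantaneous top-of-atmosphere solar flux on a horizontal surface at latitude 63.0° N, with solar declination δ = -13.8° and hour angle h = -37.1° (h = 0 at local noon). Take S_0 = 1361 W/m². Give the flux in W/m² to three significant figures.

189 W/m²

cos θ_z = sin ϕ sin δ + cos ϕ cos δ cos h = -0.212535 + 0.351643 = 0.139108.
Flux = S_0 · cos θ_z = 1361 × 0.139108 = 189.3 W/m².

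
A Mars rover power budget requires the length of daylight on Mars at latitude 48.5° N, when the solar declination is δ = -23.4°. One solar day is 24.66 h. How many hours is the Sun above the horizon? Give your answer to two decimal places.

cos h₀ = −tan ϕ · tan δ = −tan(+48.5°) × tan(-23.400°) = 0.4891, so h₀ = 1.0597 rad = 60.72°.
Daylight = 2h₀/(2π) × 24.66 h = (1.0597/π) × 24.66 = 8.32 h.

8.32 h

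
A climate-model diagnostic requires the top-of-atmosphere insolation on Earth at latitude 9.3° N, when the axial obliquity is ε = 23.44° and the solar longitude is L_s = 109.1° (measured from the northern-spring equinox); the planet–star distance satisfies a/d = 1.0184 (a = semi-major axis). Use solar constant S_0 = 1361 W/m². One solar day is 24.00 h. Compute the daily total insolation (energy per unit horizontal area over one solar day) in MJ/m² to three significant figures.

Solar declination: sin δ = sin ε · sin L_s = sin 23.44° × sin 109.1° = 0.37589, so δ = +22.079°.
cos h₀ = −tan(+9.3°) tan(+22.079°) = -0.0664, h₀ = 1.6373 rad.
Bracket: h₀ sin ϕ sin δ + cos ϕ cos δ sin h₀ = 1.6373×0.16160×0.37589 + 0.98686×0.92666×0.99779 = 0.099456 + 0.912463 = 1.011919.
Inverse-square distance factor (a/d)² = 1.0184² = 1.037139.
Q̄ = (S_0/π) × 1.037139 × [bracket] = (1361/π) × 1.037139 × 1.011919 = 454.66 W/m².
Daily total = Q̄ × 24.00 h × 3600 s/h = 454.66 × 24.00 × 3600 / 10⁶ = 39.28 MJ/m².

39.3 MJ/m²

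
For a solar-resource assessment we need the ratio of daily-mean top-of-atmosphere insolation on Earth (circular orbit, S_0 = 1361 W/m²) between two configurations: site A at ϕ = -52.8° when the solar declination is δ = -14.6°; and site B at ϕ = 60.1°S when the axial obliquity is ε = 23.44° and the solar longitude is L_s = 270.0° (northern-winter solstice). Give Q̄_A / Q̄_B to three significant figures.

Q̄_A / Q̄_B ≈ 0.823

— Configuration A (ϕ=-52.8°):
cos h₀ = −tan(-52.8°) tan(-14.600°) = -0.3432, h₀ = 1.9211 rad.
Bracket: h₀ sin ϕ sin δ + cos ϕ cos δ sin h₀ = 1.9211×-0.79653×-0.25207 + 0.60460×0.96771×0.93927 = 0.385721 + 0.549546 = 0.935267.
Q̄ = (S_0/π) × [bracket] = (1361/π) × 0.935267 = 405.18 W/m².
— Configuration B (ϕ=-60.1°):
Solar declination: sin δ = sin ε · sin L_s = sin 23.44° × sin 270.0° = -0.39779, so δ = -23.440°.
cos h₀ = −tan(-60.1°) tan(-23.440°) = -0.7540, h₀ = 2.4249 rad.
Bracket: h₀ sin ϕ sin δ + cos ϕ cos δ sin h₀ = 2.4249×-0.86690×-0.39779 + 0.49849×0.91748×0.65688 = 0.836213 + 0.300427 = 1.136640.
Q̄ = (S_0/π) × [bracket] = (1361/π) × 1.136640 = 492.41 W/m².
Ratio Q̄_A / Q̄_B = 405.18 / 492.41 = 0.8229.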